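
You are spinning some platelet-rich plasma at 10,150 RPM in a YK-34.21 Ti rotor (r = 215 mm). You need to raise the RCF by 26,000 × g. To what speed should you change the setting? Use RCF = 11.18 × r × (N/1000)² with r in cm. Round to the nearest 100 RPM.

N₂ ≈ 14500 RPM

r = 215 mm = 21.5 cm
Current RCF = 11.18 × 21.5 × (10.15)² = 11.18 × 21.5 × 103.0225 ≈ 24,763.5 × g
Target RCF = 24,763.5 + 26,000 = 50,763.5 × g
(N/1000)² = 50,763.5 / 240.37 = 211.189
N = 1000 × √211.189 ≈ 14,532.3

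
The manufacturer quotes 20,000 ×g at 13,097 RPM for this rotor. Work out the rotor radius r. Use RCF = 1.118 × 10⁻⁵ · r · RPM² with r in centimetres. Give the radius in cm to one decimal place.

≈ 10.4 cm

20000 = 1.118 × 10⁻⁵ × r × (13097)²
r = 20000 / (1.118 × 10⁻⁵ × 171,531,409) = 20000 / 1917.721 ≈ 10.429 cm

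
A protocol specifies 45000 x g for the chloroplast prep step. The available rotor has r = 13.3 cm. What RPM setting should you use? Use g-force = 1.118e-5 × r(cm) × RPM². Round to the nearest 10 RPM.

RCF = 1.118 × 10⁻⁵ × r × N²
45,000 = 1.118 × 10⁻⁵ × 13.3 × N²
N² = 45,000 / (14.8694 × 10⁻⁵) = 302,634,942
N ≈ √302,634,942 ≈ 17,396.4

≈ 17400 RPM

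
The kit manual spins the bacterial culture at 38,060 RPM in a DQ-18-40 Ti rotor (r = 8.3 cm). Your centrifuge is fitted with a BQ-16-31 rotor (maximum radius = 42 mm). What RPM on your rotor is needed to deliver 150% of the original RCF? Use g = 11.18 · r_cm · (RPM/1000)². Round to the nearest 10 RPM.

RCF = 11.18 × r × (N/1000)²
RCF_original = 11.18 × 8.3 × (38.06)² = 11.18 × 8.3 × 1,448.5636 ≈ 134,418 × g
Target RCF = 1.5 × 134,418 ≈ 201,627 × g
Your rotor: r = 42 mm = 4.2 cm
201,627 = 11.18 × 4.2 × (N/1000)²
(N/1000)² = 201,627 / 46.956 = 4293.956
N = 1000 × √4293.956 ≈ 65,528.3

65530 RPM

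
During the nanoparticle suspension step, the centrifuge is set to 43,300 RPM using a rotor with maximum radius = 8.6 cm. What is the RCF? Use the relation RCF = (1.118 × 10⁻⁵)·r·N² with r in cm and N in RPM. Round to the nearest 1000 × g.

180000 g

RCF = 1.118 × 10⁻⁵ × 8.6 × (43300)² = 1.118 × 10⁻⁵ × 8.6 × 1,874,890,000 ≈ 180,266.9 × g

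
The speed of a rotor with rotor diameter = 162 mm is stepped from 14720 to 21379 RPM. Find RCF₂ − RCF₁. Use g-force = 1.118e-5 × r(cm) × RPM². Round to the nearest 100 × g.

r = 162 mm / 2 = 81 mm = 8.1 cm
RCF₁ = 1.118 × 10⁻⁵ × 8.1 × (14720)² = 1.118 × 10⁻⁵ × 8.1 × 216,678,400 ≈ 19,622 × g
RCF₂ = 1.118 × 10⁻⁵ × 8.1 × (21379)² = 1.118 × 10⁻⁵ × 8.1 × 457,061,641 ≈ 41,390.6 × g
Increase = 41,390.6 − 19,622 = 21,768.6

21800 ×g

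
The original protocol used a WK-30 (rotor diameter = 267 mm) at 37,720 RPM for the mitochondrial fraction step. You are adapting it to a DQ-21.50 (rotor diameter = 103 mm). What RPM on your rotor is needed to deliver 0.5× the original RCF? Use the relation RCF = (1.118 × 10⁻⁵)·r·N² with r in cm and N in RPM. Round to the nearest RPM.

≈ 42943 RPM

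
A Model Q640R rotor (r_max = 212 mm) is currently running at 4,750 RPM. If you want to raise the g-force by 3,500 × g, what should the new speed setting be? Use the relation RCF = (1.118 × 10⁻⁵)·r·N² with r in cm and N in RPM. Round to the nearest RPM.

N₂ ≈ 6110 RPM

r = 212 mm = 21.2 cm
Current RCF = 1.118 × 10⁻⁵ × 21.2 × (4750)² = 1.118 × 10⁻⁵ × 21.2 × 22,562,500 ≈ 5,347.7 × g
Target RCF = 5,347.7 + 3,500 = 8,847.7 × g
N² = 8,847.7 / (23.7016 × 10⁻⁵) = 37,329,547
N ≈ √37,329,547 ≈ 6,109.8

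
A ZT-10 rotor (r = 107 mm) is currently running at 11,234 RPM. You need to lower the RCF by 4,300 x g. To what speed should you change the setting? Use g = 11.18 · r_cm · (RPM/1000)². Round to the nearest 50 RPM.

N₂ ≈ 9500 RPM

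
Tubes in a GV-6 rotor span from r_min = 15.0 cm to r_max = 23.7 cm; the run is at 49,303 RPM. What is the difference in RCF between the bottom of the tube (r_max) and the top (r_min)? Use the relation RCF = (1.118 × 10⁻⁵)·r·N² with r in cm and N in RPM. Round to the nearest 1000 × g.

ΔRCF = 1.118 × 10⁻⁵ × (r_max − r_min) × N² = 1.118 × 10⁻⁵ × 8.7 × 2,430,785,809 ≈ 236,432.8

ΔRCF ≈ 236000 ×g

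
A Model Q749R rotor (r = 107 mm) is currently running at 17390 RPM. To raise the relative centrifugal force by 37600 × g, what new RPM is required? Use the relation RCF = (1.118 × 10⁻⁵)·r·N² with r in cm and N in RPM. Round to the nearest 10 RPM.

N₂ ≈ 24830 RPM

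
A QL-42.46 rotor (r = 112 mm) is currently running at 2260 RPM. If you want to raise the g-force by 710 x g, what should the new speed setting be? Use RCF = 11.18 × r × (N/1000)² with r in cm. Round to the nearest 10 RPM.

r = 112 mm = 11.2 cm
Current RCF = 11.18 × 11.2 × (2.26)² = 11.18 × 11.2 × 5.1076 ≈ 639.6 × g
Target RCF = 639.6 + 710 = 1,349.6 × g
(N/1000)² = 1,349.6 / 125.216 = 10.77818
N = 1000 × √10.77818 ≈ 3,283.0

≈ 3280 RPM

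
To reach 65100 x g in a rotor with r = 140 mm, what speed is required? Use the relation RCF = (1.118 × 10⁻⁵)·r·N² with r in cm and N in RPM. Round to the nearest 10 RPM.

r = 140 mm = 14.0 cm
65,100 = 1.118 × 10⁻⁵ × 14 × N²
N² = 65,100 / (15.652 × 10⁻⁵) = 415,921,288
N ≈ √415,921,288 ≈ 20,394.1

20390 RPM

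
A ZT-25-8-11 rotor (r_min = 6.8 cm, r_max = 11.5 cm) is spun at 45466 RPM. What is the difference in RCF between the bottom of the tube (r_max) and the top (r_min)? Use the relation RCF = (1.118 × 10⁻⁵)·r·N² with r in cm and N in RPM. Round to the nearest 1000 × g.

ΔRCF ≈ 109000 ×g

RCF_max = 1.118 × 10⁻⁵ × 11.5 × (45466)² = 1.118 × 10⁻⁵ × 11.5 × 2,067,157,156 ≈ 265,774.4 × g
RCF_min = 1.118 × 10⁻⁵ × 6.8 × (45466)² = 1.118 × 10⁻⁵ × 6.8 × 2,067,157,156 ≈ 157,153.6 × g
ΔRCF = 265,774.4 − 157,153.6 = 108,620.8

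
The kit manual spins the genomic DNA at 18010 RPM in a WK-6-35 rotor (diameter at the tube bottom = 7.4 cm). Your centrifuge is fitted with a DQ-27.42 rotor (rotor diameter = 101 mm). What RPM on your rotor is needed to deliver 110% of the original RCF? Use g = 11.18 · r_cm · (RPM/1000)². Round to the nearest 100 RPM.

≈ 16200 RPM

Original rotor: r = 7.4 / 2 = 3.7 cm
RCF = 11.18 × r × (N/1000)²
RCF_original = 11.18 × 3.7 × (18.01)² = 11.18 × 3.7 × 324.3601 ≈ 13,417.5 × g
Target RCF = 1.1 × 13,417.5 ≈ 14,759.3 × g
Your rotor: r = 101 mm / 2 = 50.5 mm = 5.05 cm
14,759.3 = 11.18 × 5.05 × (N/1000)²
(N/1000)² = 14,759.3 / 56.459 = 261.4162
N = 1000 × √261.4162 ≈ 16,168.4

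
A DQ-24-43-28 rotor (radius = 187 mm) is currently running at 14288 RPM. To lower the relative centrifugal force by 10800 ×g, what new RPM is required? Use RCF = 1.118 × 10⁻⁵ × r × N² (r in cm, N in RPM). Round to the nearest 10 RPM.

r = 187 mm = 18.7 cm
Current RCF = 1.118 × 10⁻⁵ × 18.7 × (14288)² = 1.118 × 10⁻⁵ × 18.7 × 204,146,944 ≈ 42,680.2 × g
Target RCF = 42,680.2 − 10,800 = 31,880.2 × g
N² = 31,880.2 / (20.9066 × 10⁻⁵) = 152,488,688
N ≈ √152,488,688 ≈ 12,348.6

12350 RPM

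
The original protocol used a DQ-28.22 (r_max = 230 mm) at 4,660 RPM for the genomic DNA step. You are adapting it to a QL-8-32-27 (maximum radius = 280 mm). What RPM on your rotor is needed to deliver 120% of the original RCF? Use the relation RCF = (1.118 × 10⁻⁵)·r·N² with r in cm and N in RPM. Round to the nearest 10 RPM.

≈ 4630 RPM

Original rotor: r = 230 mm = 23.0 cm
RCF_original = 1.118 × 10⁻⁵ × 23 × (4660)² = 1.118 × 10⁻⁵ × 23 × 21,715,600 ≈ 5,583.9 × g
Target RCF = 1.2 × 5,583.9 ≈ 6,700.7 × g
Your rotor: r = 280 mm = 28.0 cm
6,700.7 = 1.118 × 10⁻⁵ × 28 × N²
N² = 6,700.7 / (31.304 × 10⁻⁵) = 21,405,252
N ≈ √21,405,252 ≈ 4,626.6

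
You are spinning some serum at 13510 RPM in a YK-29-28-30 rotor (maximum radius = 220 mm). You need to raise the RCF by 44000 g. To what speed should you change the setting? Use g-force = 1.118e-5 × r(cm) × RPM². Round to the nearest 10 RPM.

≈ 19010 RPM

r = 220 mm = 22.0 cm
Current RCF = 1.118 × 10⁻⁵ × 22 × (13510)² = 1.118 × 10⁻⁵ × 22 × 182,520,100 ≈ 44,892.6 × g
Target RCF = 44,892.6 + 44,000 = 88,892.6 × g
N² = 88,892.6 / (24.596 × 10⁻⁵) = 361,410,799
N ≈ √361,410,799 ≈ 19,010.8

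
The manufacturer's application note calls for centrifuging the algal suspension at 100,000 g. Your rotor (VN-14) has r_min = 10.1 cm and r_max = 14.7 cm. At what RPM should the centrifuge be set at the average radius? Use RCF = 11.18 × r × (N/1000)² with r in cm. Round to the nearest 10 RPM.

≈ 26860 RPM

r_avg = (10.1 + 14.7) / 2 = 12.4 cm
100,000 = 11.18 × 12.4 × (N/1000)²
(N/1000)² = 100,000 / 138.632 = 721.3342
N = 1000 × √721.3342 ≈ 26,857.7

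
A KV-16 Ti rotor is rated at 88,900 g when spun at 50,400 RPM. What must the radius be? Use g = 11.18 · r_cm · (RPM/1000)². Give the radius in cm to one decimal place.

88900 = 11.18 × r × (50.4)²
r = 88900 / (11.18 × 2540.16) = 88900 / 28398.99 ≈ 3.130 cm

3.1 cm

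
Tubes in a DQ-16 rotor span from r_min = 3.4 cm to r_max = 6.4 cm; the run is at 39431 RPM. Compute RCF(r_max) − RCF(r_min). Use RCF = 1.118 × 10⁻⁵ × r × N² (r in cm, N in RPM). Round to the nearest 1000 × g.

ΔRCF = 1.118 × 10⁻⁵ × (r_max − r_min) × N² = 1.118 × 10⁻⁵ × 3.0 × 1,554,803,761 ≈ 52,148.1

≈ 52000 ×g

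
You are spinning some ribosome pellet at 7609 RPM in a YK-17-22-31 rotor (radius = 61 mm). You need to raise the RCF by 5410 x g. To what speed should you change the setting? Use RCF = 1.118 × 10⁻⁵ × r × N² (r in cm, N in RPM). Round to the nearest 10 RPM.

r = 61 mm = 6.1 cm
Current RCF = 1.118 × 10⁻⁵ × 6.1 × (7609)² = 1.118 × 10⁻⁵ × 6.1 × 57,896,881 ≈ 3,948.5 × g
Target RCF = 3,948.5 + 5,410 = 9,358.5 × g
N² = 9,358.5 / (6.8198 × 10⁻⁵) = 137,225,432
N ≈ √137,225,432 ≈ 11,714.3

N₂ ≈ 11710 RPM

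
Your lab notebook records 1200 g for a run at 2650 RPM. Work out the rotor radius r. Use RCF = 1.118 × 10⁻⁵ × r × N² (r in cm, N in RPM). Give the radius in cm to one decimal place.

RCF = 1.118 × 10⁻⁵ × r × N²
1200 = 1.118 × 10⁻⁵ × r × (2650)²
r = 1200 / (1.118 × 10⁻⁵ × 7,022,500) = 1200 / 78.51155 ≈ 15.284 cm

15.3 cm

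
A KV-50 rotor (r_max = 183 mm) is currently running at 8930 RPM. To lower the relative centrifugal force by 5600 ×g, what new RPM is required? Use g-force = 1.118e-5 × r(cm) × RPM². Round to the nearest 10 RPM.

r = 183 mm = 18.3 cm
Current RCF = 1.118 × 10⁻⁵ × 18.3 × (8930)² = 1.118 × 10⁻⁵ × 18.3 × 79,744,900 ≈ 16,315.3 × g
Target RCF = 16,315.3 − 5,600 = 10,715.3 × g
N² = 10,715.3 / (20.4594 × 10⁻⁵) = 52,373,481
N ≈ √52,373,481 ≈ 7,237.0

N₂ ≈ 7240 RPM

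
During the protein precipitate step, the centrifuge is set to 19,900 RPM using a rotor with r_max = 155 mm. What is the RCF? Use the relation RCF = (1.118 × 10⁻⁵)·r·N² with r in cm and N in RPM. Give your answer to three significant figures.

r = 155 mm = 15.5 cm
RCF = 1.118 × 10⁻⁵ × 15.5 × (19900)² = 1.118 × 10⁻⁵ × 15.5 × 396,010,000 ≈ 68,624.6 × g

68600 g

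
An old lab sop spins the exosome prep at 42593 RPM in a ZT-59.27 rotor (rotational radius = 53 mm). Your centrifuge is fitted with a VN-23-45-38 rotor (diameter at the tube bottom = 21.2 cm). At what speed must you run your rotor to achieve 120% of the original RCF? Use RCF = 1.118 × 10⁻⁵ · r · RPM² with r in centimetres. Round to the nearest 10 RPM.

Original rotor: r = 53 mm = 5.3 cm
RCF_original = 1.118 × 10⁻⁵ × 5.3 × (42593)² = 1.118 × 10⁻⁵ × 5.3 × 1,814,163,649 ≈ 107,496.5 × g
Target RCF = 1.2 × 107,496.5 ≈ 128,995.8 × g
Your rotor: r = 21.2 / 2 = 10.6 cm
128,995.8 = 1.118 × 10⁻⁵ × 10.6 × N²
N² = 128,995.8 / (11.8508 × 10⁻⁵) = 1,088,498,667
N ≈ √1,088,498,667 ≈ 32,992.4

32990 RPM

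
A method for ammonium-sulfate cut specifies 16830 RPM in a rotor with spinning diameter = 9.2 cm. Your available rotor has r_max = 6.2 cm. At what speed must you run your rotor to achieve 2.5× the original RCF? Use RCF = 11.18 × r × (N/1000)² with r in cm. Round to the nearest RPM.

Original rotor: r = 9.2 / 2 = 4.6 cm
RCF = 11.18 × r × (N/1000)²
RCF_original = 11.18 × 4.6 × (16.83)² = 11.18 × 4.6 × 283.2489 ≈ 14,566.9 × g
Target RCF = 2.5 × 14,566.9 ≈ 36,417.2 × g
36,417.2 = 11.18 × 6.2 × (N/1000)²
(N/1000)² = 36,417.2 / 69.316 = 525.3794
N = 1000 × √525.3794 ≈ 22,921.2

22921 RPM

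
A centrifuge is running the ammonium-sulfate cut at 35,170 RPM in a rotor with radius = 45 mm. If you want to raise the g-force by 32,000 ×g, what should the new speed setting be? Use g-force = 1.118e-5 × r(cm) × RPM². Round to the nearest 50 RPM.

43300 RPM

r = 45 mm = 4.5 cm
Current RCF = 1.118 × 10⁻⁵ × 4.5 × (35170)² = 1.118 × 10⁻⁵ × 4.5 × 1,236,928,900 ≈ 62,229.9 × g
Target RCF = 62,229.9 + 32,000 = 94,229.9 × g
N² = 94,229.9 / (5.031 × 10⁻⁵) = 1,872,985,490
N ≈ √1,872,985,490 ≈ 43,278.0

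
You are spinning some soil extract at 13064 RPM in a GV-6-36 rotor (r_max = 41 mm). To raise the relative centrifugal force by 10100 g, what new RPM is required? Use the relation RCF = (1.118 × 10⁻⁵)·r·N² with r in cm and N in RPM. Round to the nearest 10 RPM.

19770 RPM

r = 41 mm = 4.1 cm
Current RCF = 1.118 × 10⁻⁵ × 4.1 × (13064)² = 1.118 × 10⁻⁵ × 4.1 × 170,668,096 ≈ 7,823.1 × g
Target RCF = 7,823.1 + 10,100 = 17,923.1 × g
N² = 17,923.1 / (4.5838 × 10⁻⁵) = 391,009,643
N ≈ √391,009,643 ≈ 19,774.0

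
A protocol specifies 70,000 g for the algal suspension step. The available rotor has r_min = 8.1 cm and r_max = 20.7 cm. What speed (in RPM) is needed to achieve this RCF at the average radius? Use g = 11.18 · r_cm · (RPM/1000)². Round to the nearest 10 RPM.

N ≈ 20850 RPM

r_avg = (8.1 + 20.7) / 2 = 14.4 cm
70,000 = 11.18 × 14.4 × (N/1000)²
(N/1000)² = 70,000 / 160.992 = 434.8042
N = 1000 × √434.8042 ≈ 20,852.0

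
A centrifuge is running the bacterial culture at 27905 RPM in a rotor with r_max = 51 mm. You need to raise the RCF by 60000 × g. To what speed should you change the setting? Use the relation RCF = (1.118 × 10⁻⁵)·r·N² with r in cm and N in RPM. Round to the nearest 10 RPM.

N₂ ≈ 42790 RPM

r = 51 mm = 5.1 cm
Current RCF = 1.118 × 10⁻⁵ × 5.1 × (27905)² = 1.118 × 10⁻⁵ × 5.1 × 778,689,025 ≈ 44,399.3 × g
Target RCF = 44,399.3 + 60,000 = 104,399.3 × g
N² = 104,399.3 / (5.7018 × 10⁻⁵) = 1,830,988,460
N ≈ √1,830,988,460 ≈ 42,790.1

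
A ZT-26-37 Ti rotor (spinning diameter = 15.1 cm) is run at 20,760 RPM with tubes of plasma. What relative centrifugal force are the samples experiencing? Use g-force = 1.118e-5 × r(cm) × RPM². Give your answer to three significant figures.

36400 × g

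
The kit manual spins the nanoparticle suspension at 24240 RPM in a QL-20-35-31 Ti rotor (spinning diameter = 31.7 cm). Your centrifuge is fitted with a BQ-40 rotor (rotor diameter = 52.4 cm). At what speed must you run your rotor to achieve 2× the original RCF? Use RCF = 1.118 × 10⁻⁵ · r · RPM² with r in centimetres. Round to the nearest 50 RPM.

≈ 26650 RPM

Original rotor: r = 31.7 / 2 = 15.85 cm
RCF_original = 1.118 × 10⁻⁵ × 15.85 × (24240)² = 1.118 × 10⁻⁵ × 15.85 × 587,577,600 ≈ 104,120.5 × g
Target RCF = 2 × 104,120.5 ≈ 208,241 × g
Your rotor: r = 52.4 / 2 = 26.2 cm
208,241 = 1.118 × 10⁻⁵ × 26.2 × N²
N² = 208,241 / (29.2916 × 10⁻⁵) = 710,923,951
N ≈ √710,923,951 ≈ 26,663.2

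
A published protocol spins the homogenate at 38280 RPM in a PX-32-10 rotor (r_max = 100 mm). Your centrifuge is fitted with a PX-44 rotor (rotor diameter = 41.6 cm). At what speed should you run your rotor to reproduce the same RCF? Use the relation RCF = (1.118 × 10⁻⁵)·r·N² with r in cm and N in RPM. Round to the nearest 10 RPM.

≈ 26540 RPM

Original rotor: r = 100 mm = 10.0 cm
RCF_original = 1.118 × 10⁻⁵ × 10 × (38280)² = 1.118 × 10⁻⁵ × 10 × 1,465,358,400 ≈ 163,827.1 × g
Your rotor: r = 41.6 / 2 = 20.8 cm
163,827.1 = 1.118 × 10⁻⁵ × 20.8 × N²
N² = 163,827.1 / (23.2544 × 10⁻⁵) = 704,499,364
N ≈ √704,499,364 ≈ 26,542.4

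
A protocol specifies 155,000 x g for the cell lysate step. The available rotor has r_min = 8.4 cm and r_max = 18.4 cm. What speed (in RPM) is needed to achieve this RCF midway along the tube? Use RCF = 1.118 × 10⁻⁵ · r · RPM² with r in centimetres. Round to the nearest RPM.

≈ 32166 RPM

r_avg = (8.4 + 18.4) / 2 = 13.4 cm
155,000 = 1.118 × 10⁻⁵ × 13.4 × N²
N² = 155,000 / (14.9812 × 10⁻⁵) = 1,034,630,070
N ≈ √1,034,630,070 ≈ 32,165.7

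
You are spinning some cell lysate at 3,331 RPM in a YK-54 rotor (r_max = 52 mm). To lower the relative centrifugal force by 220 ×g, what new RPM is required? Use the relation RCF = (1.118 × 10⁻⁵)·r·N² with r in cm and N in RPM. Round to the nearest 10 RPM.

≈ 2700 RPM

r = 52 mm = 5.2 cm
Current RCF = 1.118 × 10⁻⁵ × 5.2 × (3331)² = 1.118 × 10⁻⁵ × 5.2 × 11,095,561 ≈ 645.1 × g
Target RCF = 645.1 − 220 = 425.1 × g
N² = 425.1 / (5.8136 × 10⁻⁵) = 7,312,165
N ≈ √7,312,165 ≈ 2,704.1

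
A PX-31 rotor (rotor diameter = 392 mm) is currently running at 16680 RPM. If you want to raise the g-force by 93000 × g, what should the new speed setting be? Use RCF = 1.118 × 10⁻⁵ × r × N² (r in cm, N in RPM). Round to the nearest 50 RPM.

26500 RPM

r = 392 mm / 2 = 196 mm = 19.6 cm
Current RCF = 1.118 × 10⁻⁵ × 19.6 × (16680)² = 1.118 × 10⁻⁵ × 19.6 × 278,222,400 ≈ 60,966.3 × g
Target RCF = 60,966.3 + 93,000 = 153,966.3 × g
N² = 153,966.3 / (21.9128 × 10⁻⁵) = 702,631,795
N ≈ √702,631,795 ≈ 26,507.2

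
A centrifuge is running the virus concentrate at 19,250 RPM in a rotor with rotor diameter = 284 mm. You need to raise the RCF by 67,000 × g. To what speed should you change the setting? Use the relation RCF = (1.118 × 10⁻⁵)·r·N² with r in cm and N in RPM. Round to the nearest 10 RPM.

28150 RPM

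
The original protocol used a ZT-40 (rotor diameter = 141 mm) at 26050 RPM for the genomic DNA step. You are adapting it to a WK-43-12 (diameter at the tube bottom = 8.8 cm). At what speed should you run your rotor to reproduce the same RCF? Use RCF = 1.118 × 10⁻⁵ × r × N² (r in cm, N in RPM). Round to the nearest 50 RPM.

≈ 32950 RPM

Original rotor: r = 141 mm / 2 = 70.5 mm = 7.05 cm
RCF_original = 1.118 × 10⁻⁵ × 7.05 × (26050)² = 1.118 × 10⁻⁵ × 7.05 × 678,602,500 ≈ 53,486.8 × g
Your rotor: r = 8.8 / 2 = 4.4 cm
53,486.8 = 1.118 × 10⁻⁵ × 4.4 × N²
N² = 53,486.8 / (4.9192 × 10⁻⁵) = 1,087,306,879
N ≈ √1,087,306,879 ≈ 32,974.3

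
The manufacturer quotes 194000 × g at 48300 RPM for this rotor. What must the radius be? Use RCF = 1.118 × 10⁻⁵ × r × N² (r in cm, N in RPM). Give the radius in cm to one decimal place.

7.4 cm

RCF = 1.118 × 10⁻⁵ × r × N²
194000 = 1.118 × 10⁻⁵ × r × (48300)²
r = 194000 / (1.118 × 10⁻⁵ × 2,332,890,000) = 194000 / 26081.71 ≈ 7.438 cm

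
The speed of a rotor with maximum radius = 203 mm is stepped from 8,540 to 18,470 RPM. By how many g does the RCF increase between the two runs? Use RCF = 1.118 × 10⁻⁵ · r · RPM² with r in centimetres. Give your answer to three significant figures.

60900 g

r = 203 mm = 20.3 cm
RCF₁ = 1.118 × 10⁻⁵ × 20.3 × (8540)² = 1.118 × 10⁻⁵ × 20.3 × 72,931,600 ≈ 16,552.1 × g
RCF₂ = 1.118 × 10⁻⁵ × 20.3 × (18470)² = 1.118 × 10⁻⁵ × 20.3 × 341,140,900 ≈ 77,423.3 × g
Increase = 77,423.3 − 16,552.1 = 60,871.2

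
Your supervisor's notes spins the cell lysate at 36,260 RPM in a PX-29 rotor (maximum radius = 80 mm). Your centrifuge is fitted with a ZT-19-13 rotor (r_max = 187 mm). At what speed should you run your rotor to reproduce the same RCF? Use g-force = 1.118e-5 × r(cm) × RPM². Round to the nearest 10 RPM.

Original rotor: r = 80 mm = 8.0 cm
RCF = 1.118 × 10⁻⁵ × r × N²
RCF_original = 1.118 × 10⁻⁵ × 8 × (36260)² = 1.118 × 10⁻⁵ × 8 × 1,314,787,600 ≈ 117,594.6 × g
Your rotor: r = 187 mm = 18.7 cm
117,594.6 = 1.118 × 10⁻⁵ × 18.7 × N²
N² = 117,594.6 / (20.9066 × 10⁻⁵) = 562,475,965
N ≈ √562,475,965 ≈ 23,716.6

23720 RPM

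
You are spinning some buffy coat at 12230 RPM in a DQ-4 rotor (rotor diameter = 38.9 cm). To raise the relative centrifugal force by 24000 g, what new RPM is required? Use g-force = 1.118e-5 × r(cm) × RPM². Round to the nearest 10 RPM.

N₂ ≈ 16120 RPM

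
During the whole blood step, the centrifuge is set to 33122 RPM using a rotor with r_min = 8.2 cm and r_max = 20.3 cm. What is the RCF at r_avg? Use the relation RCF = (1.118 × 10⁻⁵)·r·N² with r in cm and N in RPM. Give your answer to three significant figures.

r_avg = (8.2 + 20.3) / 2 = 14.25 cm
RCF = 1.118 × 10⁻⁵ × r × N²
RCF = 1.118 × 10⁻⁵ × 14.25 × (33122)² = 1.118 × 10⁻⁵ × 14.25 × 1,097,066,884 ≈ 174,779.2 × g

RCF ≈ 175000 ×g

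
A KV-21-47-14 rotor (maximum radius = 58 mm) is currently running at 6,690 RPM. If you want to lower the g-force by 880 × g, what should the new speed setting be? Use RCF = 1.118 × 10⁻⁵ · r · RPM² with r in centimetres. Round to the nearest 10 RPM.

r = 58 mm = 5.8 cm
Current RCF = 1.118 × 10⁻⁵ × 5.8 × (6690)² = 1.118 × 10⁻⁵ × 5.8 × 44,756,100 ≈ 2,902.2 × g
Target RCF = 2,902.2 − 880 = 2,022.2 × g
N² = 2,022.2 / (6.4844 × 10⁻⁵) = 31,185,615
N ≈ √31,185,615 ≈ 5,584.4

5580 RPM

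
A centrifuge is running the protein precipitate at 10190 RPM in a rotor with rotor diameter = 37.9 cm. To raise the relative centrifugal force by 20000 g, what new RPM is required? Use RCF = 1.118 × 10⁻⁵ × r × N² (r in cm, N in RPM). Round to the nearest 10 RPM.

r = 37.9 / 2 = 18.95 cm
Current RCF = 1.118 × 10⁻⁵ × 18.95 × (10190)² = 1.118 × 10⁻⁵ × 18.95 × 103,836,100 ≈ 21,998.8 × g
Target RCF = 21,998.8 + 20,000 = 41,998.8 × g
N² = 41,998.8 / (21.1861 × 10⁻⁵) = 198,237,524
N ≈ √198,237,524 ≈ 14,079.7

14080 RPM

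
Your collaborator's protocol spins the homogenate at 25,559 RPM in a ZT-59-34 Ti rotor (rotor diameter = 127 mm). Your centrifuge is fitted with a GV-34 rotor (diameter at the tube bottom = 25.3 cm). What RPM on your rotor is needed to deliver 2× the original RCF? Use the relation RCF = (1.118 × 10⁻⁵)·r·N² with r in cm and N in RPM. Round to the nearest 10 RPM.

Original rotor: r = 127 mm / 2 = 63.5 mm = 6.35 cm
RCF_original = 1.118 × 10⁻⁵ × 6.35 × (25559)² = 1.118 × 10⁻⁵ × 6.35 × 653,262,481 ≈ 46,377.1 × g
Target RCF = 2 × 46,377.1 ≈ 92,754.2 × g
Your rotor: r = 25.3 / 2 = 12.65 cm
92,754.2 = 1.118 × 10⁻⁵ × 12.65 × N²
N² = 92,754.2 / (14.1427 × 10⁻⁵) = 655,845,065
N ≈ √655,845,065 ≈ 25,609.5

25610 RPM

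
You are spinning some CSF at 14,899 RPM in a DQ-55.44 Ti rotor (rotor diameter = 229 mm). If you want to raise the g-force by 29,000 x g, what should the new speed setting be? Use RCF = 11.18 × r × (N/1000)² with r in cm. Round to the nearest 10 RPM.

21180 RPM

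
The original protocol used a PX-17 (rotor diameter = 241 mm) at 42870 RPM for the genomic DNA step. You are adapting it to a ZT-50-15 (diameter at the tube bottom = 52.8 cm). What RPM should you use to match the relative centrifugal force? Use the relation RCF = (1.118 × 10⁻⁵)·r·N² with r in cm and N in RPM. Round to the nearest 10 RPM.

≈ 28960 RPM

Original rotor: r = 241 mm / 2 = 120.5 mm = 12.05 cm
RCF = 1.118 × 10⁻⁵ × r × N²
RCF_original = 1.118 × 10⁻⁵ × 12.05 × (42870)² = 1.118 × 10⁻⁵ × 12.05 × 1,837,836,900 ≈ 247,591.5 × g
Your rotor: r = 52.8 / 2 = 26.4 cm
247,591.5 = 1.118 × 10⁻⁵ × 26.4 × N²
N² = 247,591.5 / (29.5152 × 10⁻⁵) = 838,860,994
N ≈ √838,860,994 ≈ 28,963.1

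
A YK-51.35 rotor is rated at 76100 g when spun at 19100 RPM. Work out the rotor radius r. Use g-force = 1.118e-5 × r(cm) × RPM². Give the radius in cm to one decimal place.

≈ 18.7 cm

76100 = 1.118 × 10⁻⁵ × r × (19100)²
r = 76100 / (1.118 × 10⁻⁵ × 364,810,000) = 76100 / 4078.576 ≈ 18.658 cm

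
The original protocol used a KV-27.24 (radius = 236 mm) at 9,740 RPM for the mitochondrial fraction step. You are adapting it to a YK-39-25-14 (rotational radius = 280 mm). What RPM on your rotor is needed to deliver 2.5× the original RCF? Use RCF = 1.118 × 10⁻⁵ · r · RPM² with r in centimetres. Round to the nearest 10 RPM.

Original rotor: r = 236 mm = 23.6 cm
RCF_original = 1.118 × 10⁻⁵ × 23.6 × (9740)² = 1.118 × 10⁻⁵ × 23.6 × 94,867,600 ≈ 25,030.6 × g
Target RCF = 2.5 × 25,030.6 ≈ 62,576.5 × g
Your rotor: r = 280 mm = 28.0 cm
62,576.5 = 1.118 × 10⁻⁵ × 28 × N²
N² = 62,576.5 / (31.304 × 10⁻⁵) = 199,899,374
N ≈ √199,899,374 ≈ 14,138.6

14140 RPM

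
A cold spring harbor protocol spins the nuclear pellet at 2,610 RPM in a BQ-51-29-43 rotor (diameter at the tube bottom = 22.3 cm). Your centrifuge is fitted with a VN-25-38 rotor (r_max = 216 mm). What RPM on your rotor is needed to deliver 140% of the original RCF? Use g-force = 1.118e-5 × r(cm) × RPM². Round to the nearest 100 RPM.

Original rotor: r = 22.3 / 2 = 11.15 cm
RCF = 1.118 × 10⁻⁵ × r × N²
RCF_original = 1.118 × 10⁻⁵ × 11.15 × (2610)² = 1.118 × 10⁻⁵ × 11.15 × 6,812,100 ≈ 849.2 × g
Target RCF = 1.4 × 849.2 ≈ 1,188.9 × g
Your rotor: r = 216 mm = 21.6 cm
1,188.9 = 1.118 × 10⁻⁵ × 21.6 × N²
N² = 1,188.9 / (24.1488 × 10⁻⁵) = 4,923,226
N ≈ √4,923,226 ≈ 2,218.8

2200 RPM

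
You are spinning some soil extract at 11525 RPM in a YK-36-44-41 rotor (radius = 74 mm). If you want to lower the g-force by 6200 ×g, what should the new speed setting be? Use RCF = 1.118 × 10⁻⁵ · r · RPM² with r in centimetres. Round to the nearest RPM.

7608 RPM

r = 74 mm = 7.4 cm
Current RCF = 1.118 × 10⁻⁵ × 7.4 × (11525)² = 1.118 × 10⁻⁵ × 7.4 × 132,825,625 ≈ 10,988.9 × g
Target RCF = 10,988.9 − 6,200 = 4,788.9 × g
N² = 4,788.9 / (8.2732 × 10⁻⁵) = 57,884,495
N ≈ √57,884,495 ≈ 7,608.2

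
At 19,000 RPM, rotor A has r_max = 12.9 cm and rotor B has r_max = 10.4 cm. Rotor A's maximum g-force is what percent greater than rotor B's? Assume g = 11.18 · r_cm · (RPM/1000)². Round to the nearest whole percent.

24%

At equal RPM, RCF scales linearly with r: ratio = 12.9 / 10.4 = 1.2404.
So rotor A delivers 24.0% more g-force.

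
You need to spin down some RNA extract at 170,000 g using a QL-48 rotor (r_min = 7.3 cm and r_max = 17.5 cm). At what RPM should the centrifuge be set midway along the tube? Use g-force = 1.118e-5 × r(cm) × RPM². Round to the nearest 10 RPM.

r_avg = (7.3 + 17.5) / 2 = 12.4 cm
170,000 = 1.118 × 10⁻⁵ × 12.4 × N²
N² = 170,000 / (13.8632 × 10⁻⁵) = 1,226,268,105
N ≈ √1,226,268,105 ≈ 35,018.1

N ≈ 35020 RPM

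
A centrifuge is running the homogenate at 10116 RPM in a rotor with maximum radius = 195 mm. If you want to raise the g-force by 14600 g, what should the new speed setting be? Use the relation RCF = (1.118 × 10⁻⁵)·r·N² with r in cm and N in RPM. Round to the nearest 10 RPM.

≈ 13010 RPM

r = 195 mm = 19.5 cm
Current RCF = 1.118 × 10⁻⁵ × 19.5 × (10116)² = 1.118 × 10⁻⁵ × 19.5 × 102,333,456 ≈ 22,309.7 × g
Target RCF = 22,309.7 + 14,600 = 36,909.7 × g
N² = 36,909.7 / (21.801 × 10⁻⁵) = 169,302,784
N ≈ √169,302,784 ≈ 13,011.6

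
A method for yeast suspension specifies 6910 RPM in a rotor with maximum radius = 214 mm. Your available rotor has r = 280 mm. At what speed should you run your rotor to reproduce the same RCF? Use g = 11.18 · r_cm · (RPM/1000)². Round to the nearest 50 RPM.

6050 RPM

Original rotor: r = 214 mm = 21.4 cm
RCF = 11.18 × r × (N/1000)²
RCF_original = 11.18 × 21.4 × (6.91)² = 11.18 × 21.4 × 47.7481 ≈ 11,423.8 × g
Your rotor: r = 280 mm = 28.0 cm
11,423.8 = 11.18 × 28 × (N/1000)²
(N/1000)² = 11,423.8 / 313.04 = 36.4931
N = 1000 × √36.4931 ≈ 6,041.0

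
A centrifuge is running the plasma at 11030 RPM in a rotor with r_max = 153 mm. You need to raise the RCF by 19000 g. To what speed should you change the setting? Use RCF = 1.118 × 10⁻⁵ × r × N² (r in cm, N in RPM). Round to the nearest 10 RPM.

15260 RPM

r = 153 mm = 15.3 cm
Current RCF = 1.118 × 10⁻⁵ × 15.3 × (11030)² = 1.118 × 10⁻⁵ × 15.3 × 121,660,900 ≈ 20,810.6 × g
Target RCF = 20,810.6 + 19,000 = 39,810.6 × g
N² = 39,810.6 / (17.1054 × 10⁻⁵) = 232,737,030
N ≈ √232,737,030 ≈ 15,255.7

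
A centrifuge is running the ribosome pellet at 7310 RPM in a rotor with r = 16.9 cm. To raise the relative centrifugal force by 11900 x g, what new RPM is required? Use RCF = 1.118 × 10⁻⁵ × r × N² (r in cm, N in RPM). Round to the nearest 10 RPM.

10790 RPM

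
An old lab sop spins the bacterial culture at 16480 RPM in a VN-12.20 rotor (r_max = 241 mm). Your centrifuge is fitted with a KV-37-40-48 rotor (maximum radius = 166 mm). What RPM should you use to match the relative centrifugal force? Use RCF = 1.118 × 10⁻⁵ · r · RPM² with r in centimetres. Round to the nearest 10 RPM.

Original rotor: r = 241 mm = 24.1 cm
RCF_original = 1.118 × 10⁻⁵ × 24.1 × (16480)² = 1.118 × 10⁻⁵ × 24.1 × 271,590,400 ≈ 73,176.8 × g
Your rotor: r = 166 mm = 16.6 cm
73,176.8 = 1.118 × 10⁻⁵ × 16.6 × N²
N² = 73,176.8 / (18.5588 × 10⁻⁵) = 394,297,045
N ≈ √394,297,045 ≈ 19,856.9

≈ 19860 RPM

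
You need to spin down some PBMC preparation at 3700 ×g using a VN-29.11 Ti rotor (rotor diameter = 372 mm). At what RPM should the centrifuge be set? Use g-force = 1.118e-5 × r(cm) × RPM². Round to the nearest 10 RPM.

r = 372 mm / 2 = 186 mm = 18.6 cm
3,700 = 1.118 × 10⁻⁵ × 18.6 × N²
N² = 3,700 / (20.7948 × 10⁻⁵) = 17,792,910
N ≈ √17,792,910 ≈ 4,218.2

4220 RPM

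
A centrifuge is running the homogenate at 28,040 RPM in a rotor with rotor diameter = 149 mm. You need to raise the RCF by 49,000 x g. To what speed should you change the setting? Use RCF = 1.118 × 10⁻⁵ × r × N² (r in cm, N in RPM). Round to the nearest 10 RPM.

r = 149 mm / 2 = 74.5 mm = 7.45 cm
Current RCF = 1.118 × 10⁻⁵ × 7.45 × (28040)² = 1.118 × 10⁻⁵ × 7.45 × 786,241,600 ≈ 65,486.8 × g
Target RCF = 65,486.8 + 49,000 = 114,486.8 × g
N² = 114,486.8 / (8.3291 × 10⁻⁵) = 1,374,539,866
N ≈ √1,374,539,866 ≈ 37,074.8

≈ 37070 RPM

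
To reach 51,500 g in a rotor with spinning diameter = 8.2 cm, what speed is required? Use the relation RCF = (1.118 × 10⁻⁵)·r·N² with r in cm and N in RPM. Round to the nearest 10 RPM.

33520 RPM

r = 8.2 / 2 = 4.1 cm
RCF = 1.118 × 10⁻⁵ × r × N²
51,500 = 1.118 × 10⁻⁵ × 4.1 × N²
N² = 51,500 / (4.5838 × 10⁻⁵) = 1,123,521,969
N ≈ √1,123,521,969 ≈ 33,519.0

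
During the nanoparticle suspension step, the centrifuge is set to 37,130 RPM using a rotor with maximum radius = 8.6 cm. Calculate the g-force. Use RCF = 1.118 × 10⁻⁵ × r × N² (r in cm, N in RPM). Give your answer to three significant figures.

133000 g

RCF = 1.118 × 10⁻⁵ × 8.6 × (37130)² = 1.118 × 10⁻⁵ × 8.6 × 1,378,636,900 ≈ 132,553.2 × g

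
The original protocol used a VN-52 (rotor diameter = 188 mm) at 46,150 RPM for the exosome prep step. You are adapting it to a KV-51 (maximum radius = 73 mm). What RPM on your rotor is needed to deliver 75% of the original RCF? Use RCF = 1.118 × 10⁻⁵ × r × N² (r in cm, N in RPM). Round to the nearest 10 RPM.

Original rotor: r = 188 mm / 2 = 94 mm = 9.4 cm
RCF_original = 1.118 × 10⁻⁵ × 9.4 × (46150)² = 1.118 × 10⁻⁵ × 9.4 × 2,129,822,500 ≈ 223,827.3 × g
Target RCF = 0.75 × 223,827.3 ≈ 167,870.5 × g
Your rotor: r = 73 mm = 7.3 cm
167,870.5 = 1.118 × 10⁻⁵ × 7.3 × N²
N² = 167,870.5 / (8.1614 × 10⁻⁵) = 2,056,883,623
N ≈ √2,056,883,623 ≈ 45,352.9

≈ 45350 RPM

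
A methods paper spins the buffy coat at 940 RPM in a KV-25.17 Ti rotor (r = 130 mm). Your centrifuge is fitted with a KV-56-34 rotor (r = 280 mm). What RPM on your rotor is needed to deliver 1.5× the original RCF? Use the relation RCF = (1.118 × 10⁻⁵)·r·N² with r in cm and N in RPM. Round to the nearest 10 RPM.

≈ 780 RPM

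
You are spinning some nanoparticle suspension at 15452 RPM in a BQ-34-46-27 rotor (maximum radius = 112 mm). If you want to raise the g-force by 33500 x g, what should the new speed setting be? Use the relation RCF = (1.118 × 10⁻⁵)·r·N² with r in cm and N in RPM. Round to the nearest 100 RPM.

22500 RPM

r = 112 mm = 11.2 cm
Current RCF = 1.118 × 10⁻⁵ × 11.2 × (15452)² = 1.118 × 10⁻⁵ × 11.2 × 238,764,304 ≈ 29,897.1 × g
Target RCF = 29,897.1 + 33,500 = 63,397.1 × g
N² = 63,397.1 / (12.5216 × 10⁻⁵) = 506,301,910
N ≈ √506,301,910 ≈ 22,501.2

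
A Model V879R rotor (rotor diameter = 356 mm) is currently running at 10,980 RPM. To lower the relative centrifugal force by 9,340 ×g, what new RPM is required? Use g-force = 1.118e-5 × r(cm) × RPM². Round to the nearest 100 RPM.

r = 356 mm / 2 = 178 mm = 17.8 cm
Current RCF = 1.118 × 10⁻⁵ × 17.8 × (10980)² = 1.118 × 10⁻⁵ × 17.8 × 120,560,400 ≈ 23,992 × g
Target RCF = 23,992 − 9,340 = 14,652 × g
N² = 14,652 / (19.9004 × 10⁻⁵) = 73,626,661
N ≈ √73,626,661 ≈ 8,580.6

N₂ ≈ 8600 RPM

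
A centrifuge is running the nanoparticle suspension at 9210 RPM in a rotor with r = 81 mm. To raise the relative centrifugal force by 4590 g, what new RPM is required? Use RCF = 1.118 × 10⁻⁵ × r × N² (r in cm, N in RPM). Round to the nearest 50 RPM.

≈ 11650 RPM

r = 81 mm = 8.1 cm
Current RCF = 1.118 × 10⁻⁵ × 8.1 × (9210)² = 1.118 × 10⁻⁵ × 8.1 × 84,824,100 ≈ 7,681.5 × g
Target RCF = 7,681.5 + 4,590 = 12,271.5 × g
N² = 12,271.5 / (9.0558 × 10⁻⁵) = 135,509,839
N ≈ √135,509,839 ≈ 11,640.9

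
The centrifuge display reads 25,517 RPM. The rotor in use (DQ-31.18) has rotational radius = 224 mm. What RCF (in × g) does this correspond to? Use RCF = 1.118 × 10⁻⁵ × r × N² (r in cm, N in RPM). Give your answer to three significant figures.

RCF ≈ 163000 × g

r = 224 mm = 22.4 cm
RCF = 1.118 × 10⁻⁵ × r × N²
RCF = 1.118 × 10⁻⁵ × 22.4 × (25517)² = 1.118 × 10⁻⁵ × 22.4 × 651,117,289 ≈ 163,060.6 × g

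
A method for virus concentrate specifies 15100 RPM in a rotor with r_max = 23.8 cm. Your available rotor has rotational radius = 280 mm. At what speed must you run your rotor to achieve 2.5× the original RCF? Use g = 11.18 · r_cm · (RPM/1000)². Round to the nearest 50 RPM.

RCF_original = 11.18 × 23.8 × (15.1)² = 11.18 × 23.8 × 228.01 ≈ 60,669.8 × g
Target RCF = 2.5 × 60,669.8 ≈ 151,674.5 × g
Your rotor: r = 280 mm = 28.0 cm
151,674.5 = 11.18 × 28 × (N/1000)²
(N/1000)² = 151,674.5 / 313.04 = 484.5211
N = 1000 × √484.5211 ≈ 22,011.8

≈ 22000 RPM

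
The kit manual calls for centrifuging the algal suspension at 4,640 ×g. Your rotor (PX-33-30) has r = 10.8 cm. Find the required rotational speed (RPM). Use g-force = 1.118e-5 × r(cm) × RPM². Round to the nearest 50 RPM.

RCF = 1.118 × 10⁻⁵ × r × N²
4,640 = 1.118 × 10⁻⁵ × 10.8 × N²
N² = 4,640 / (12.0744 × 10⁻⁵) = 38,428,411
N ≈ √38,428,411 ≈ 6,199.1

6200 RPM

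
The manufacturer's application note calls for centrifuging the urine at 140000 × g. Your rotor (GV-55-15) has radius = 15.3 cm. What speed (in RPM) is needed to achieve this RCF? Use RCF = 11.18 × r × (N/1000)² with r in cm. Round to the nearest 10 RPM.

140,000 = 11.18 × 15.3 × (N/1000)²
(N/1000)² = 140,000 / 171.054 = 818.455
N = 1000 × √818.455 ≈ 28,608.7

N ≈ 28610 RPM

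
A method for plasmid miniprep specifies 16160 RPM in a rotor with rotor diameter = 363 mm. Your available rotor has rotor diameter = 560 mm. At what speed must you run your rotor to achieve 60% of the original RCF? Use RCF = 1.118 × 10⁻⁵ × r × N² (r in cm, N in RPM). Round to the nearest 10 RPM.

Original rotor: r = 363 mm / 2 = 181.5 mm = 18.15 cm
RCF = 1.118 × 10⁻⁵ × r × N²
RCF_original = 1.118 × 10⁻⁵ × 18.15 × (16160)² = 1.118 × 10⁻⁵ × 18.15 × 261,145,600 ≈ 52,990.9 × g
Target RCF = 0.6 × 52,990.9 ≈ 31,794.5 × g
Your rotor: r = 560 mm / 2 = 280 mm = 28 cm
31,794.5 = 1.118 × 10⁻⁵ × 28 × N²
N² = 31,794.5 / (31.304 × 10⁻⁵) = 101,566,892
N ≈ √101,566,892 ≈ 10,078.0

≈ 10080 RPM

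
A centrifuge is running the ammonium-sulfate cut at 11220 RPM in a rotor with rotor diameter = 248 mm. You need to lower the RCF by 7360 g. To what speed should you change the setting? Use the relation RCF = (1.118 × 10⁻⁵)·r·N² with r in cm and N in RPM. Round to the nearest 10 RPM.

r = 248 mm / 2 = 124 mm = 12.4 cm
Current RCF = 1.118 × 10⁻⁵ × 12.4 × (11220)² = 1.118 × 10⁻⁵ × 12.4 × 125,888,400 ≈ 17,452.2 × g
Target RCF = 17,452.2 − 7,360 = 10,092.2 × g
N² = 10,092.2 / (13.8632 × 10⁻⁵) = 72,798,488
N ≈ √72,798,488 ≈ 8,532.2

8530 RPM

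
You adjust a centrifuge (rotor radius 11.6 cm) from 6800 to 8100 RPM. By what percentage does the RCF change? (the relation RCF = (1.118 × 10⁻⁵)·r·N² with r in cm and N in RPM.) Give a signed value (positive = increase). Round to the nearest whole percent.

+42%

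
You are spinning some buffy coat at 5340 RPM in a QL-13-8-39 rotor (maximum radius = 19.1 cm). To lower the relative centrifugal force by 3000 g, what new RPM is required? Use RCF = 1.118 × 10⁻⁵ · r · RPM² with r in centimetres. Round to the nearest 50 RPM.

Current RCF = 1.118 × 10⁻⁵ × 19.1 × (5340)² = 1.118 × 10⁻⁵ × 19.1 × 28,515,600 ≈ 6,089.2 × g
Target RCF = 6,089.2 − 3,000 = 3,089.2 × g
N² = 3,089.2 / (21.3538 × 10⁻⁵) = 14,466,746
N ≈ √14,466,746 ≈ 3,803.5

N₂ ≈ 3800 RPM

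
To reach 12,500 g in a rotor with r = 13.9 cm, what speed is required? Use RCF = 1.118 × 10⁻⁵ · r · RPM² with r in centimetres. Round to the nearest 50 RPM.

8950 RPM

RCF = 1.118 × 10⁻⁵ × r × N²
12,500 = 1.118 × 10⁻⁵ × 13.9 × N²
N² = 12,500 / (15.5402 × 10⁻⁵) = 80,436,545
N ≈ √80,436,545 ≈ 8,968.6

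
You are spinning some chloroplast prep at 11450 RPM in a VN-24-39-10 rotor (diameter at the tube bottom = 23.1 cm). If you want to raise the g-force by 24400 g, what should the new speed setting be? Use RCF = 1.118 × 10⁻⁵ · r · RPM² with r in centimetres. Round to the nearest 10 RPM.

N₂ ≈ 17890 RPM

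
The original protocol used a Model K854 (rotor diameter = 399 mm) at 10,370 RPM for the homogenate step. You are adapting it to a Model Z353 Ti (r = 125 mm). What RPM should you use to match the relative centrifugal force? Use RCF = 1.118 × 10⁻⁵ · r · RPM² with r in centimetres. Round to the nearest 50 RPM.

≈ 13100 RPM

Original rotor: r = 399 mm / 2 = 199.5 mm = 19.95 cm
RCF_original = 1.118 × 10⁻⁵ × 19.95 × (10370)² = 1.118 × 10⁻⁵ × 19.95 × 107,536,900 ≈ 23,985.1 × g
Your rotor: r = 125 mm = 12.5 cm
23,985.1 = 1.118 × 10⁻⁵ × 12.5 × N²
N² = 23,985.1 / (13.975 × 10⁻⁵) = 171,628,623
N ≈ √171,628,623 ≈ 13,100.7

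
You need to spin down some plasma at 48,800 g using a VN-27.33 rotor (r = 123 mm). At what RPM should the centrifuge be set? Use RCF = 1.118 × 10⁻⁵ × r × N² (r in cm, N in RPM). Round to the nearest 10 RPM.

N ≈ 18840 RPM

r = 123 mm = 12.3 cm
RCF = 1.118 × 10⁻⁵ × r × N²
48,800 = 1.118 × 10⁻⁵ × 12.3 × N²
N² = 48,800 / (13.7514 × 10⁻⁵) = 354,872,958
N ≈ √354,872,958 ≈ 18,838.1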